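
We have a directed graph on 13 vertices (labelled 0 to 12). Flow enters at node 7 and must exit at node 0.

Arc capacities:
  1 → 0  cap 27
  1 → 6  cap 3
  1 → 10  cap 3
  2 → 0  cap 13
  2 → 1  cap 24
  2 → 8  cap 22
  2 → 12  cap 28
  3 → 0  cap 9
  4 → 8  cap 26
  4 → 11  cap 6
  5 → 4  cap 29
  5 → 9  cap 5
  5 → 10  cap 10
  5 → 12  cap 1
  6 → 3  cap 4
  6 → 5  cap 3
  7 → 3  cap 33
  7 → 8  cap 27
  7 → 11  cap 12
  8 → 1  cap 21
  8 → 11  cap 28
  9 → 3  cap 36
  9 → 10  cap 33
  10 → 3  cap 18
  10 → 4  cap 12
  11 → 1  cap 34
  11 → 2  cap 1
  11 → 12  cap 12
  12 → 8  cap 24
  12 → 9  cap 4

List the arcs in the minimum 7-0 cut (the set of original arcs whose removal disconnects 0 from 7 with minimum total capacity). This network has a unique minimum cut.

Min-cut arcs: {(1,0), (3,0), (11,2)} (total capacity 37)

augment #1: 7→3→0 push 9
augment #2: 7→8→1→0 push 21
augment #3: 7→11→1→0 push 6
augment #4: 7→11→2→0 push 1
max flow = 37; residual-reachable set from 7 gives S-side
cut edges (S→T): {(1,0), (3,0), (11,2)} total cap 37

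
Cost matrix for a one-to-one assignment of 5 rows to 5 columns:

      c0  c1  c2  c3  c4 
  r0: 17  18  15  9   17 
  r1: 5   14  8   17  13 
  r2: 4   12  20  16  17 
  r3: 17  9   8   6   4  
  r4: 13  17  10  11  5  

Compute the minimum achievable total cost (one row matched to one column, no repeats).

optimal assignment: row0→col3 (cost 9), row1→col2 (cost 8), row2→col0 (cost 4), row3→col1 (cost 9), row4→col4 (cost 5)
total = 9 + 8 + 4 + 9 + 5 = 35

Minimum assignment cost: 35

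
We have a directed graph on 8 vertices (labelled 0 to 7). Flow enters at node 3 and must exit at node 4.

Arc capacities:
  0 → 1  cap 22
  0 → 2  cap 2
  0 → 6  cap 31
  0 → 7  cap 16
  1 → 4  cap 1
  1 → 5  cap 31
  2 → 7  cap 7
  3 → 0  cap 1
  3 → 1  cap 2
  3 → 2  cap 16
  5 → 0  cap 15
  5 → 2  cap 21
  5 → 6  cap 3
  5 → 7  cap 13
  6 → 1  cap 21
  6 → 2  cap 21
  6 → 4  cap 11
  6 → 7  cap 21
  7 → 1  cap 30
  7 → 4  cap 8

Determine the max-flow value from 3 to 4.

Maximum flow value: 10

augment #1: 3→1→4 bottleneck 1, total now 1
augment #2: 3→0→6→4 bottleneck 1, total now 2
augment #3: 3→2→7→4 bottleneck 7, total now 9
augment #4: 3→1→5→6→4 bottleneck 1, total now 10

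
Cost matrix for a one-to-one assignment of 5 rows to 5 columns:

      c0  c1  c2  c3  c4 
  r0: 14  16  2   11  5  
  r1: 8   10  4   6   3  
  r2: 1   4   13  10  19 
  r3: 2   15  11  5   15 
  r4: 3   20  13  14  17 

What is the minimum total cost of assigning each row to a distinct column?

Minimum assignment cost: 17

optimal assignment: row0→col2 (cost 2), row1→col4 (cost 3), row2→col1 (cost 4), row3→col3 (cost 5), row4→col0 (cost 3)
total = 2 + 3 + 4 + 5 + 3 = 17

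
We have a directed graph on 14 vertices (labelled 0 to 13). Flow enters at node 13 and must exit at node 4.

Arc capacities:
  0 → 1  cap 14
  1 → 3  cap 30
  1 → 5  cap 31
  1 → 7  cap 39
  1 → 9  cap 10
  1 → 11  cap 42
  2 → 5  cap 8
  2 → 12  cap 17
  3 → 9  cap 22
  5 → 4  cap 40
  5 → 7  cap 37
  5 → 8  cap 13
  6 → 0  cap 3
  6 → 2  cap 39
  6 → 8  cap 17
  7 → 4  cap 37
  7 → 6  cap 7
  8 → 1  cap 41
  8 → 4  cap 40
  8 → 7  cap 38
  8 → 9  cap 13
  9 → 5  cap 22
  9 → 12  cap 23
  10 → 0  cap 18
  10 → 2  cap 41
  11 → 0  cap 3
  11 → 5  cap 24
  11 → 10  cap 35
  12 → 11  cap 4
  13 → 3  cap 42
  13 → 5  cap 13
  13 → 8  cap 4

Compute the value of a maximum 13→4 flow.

Maximum flow value: 39

augment #1: 13→5→4 bottleneck 13, total now 13
augment #2: 13→8→4 bottleneck 4, total now 17
augment #3: 13→3→9→5→4 bottleneck 22, total now 39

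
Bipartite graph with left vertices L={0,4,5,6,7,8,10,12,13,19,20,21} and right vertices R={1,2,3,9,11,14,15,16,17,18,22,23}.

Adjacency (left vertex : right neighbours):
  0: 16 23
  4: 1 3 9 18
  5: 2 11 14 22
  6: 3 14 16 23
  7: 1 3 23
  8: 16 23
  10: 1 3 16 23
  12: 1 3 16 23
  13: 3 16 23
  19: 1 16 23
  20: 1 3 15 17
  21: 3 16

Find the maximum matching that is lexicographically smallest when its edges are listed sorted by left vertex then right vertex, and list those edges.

Lex-smallest maximum matching: {(0,16), (4,9), (5,2), (6,14), (7,1), (8,23), (10,3), (20,15)}

|M| = 8 (so the lex-smallest maximum matching has 8 edges)
process left vertices in ascending order; for each, take the smallest-labelled available neighbour that still permits 8 edges overall, or leave it unmatched if none does
lex-smallest matching: {0-16, 4-9, 5-2, 6-14, 7-1, 8-23, 10-3, 20-15}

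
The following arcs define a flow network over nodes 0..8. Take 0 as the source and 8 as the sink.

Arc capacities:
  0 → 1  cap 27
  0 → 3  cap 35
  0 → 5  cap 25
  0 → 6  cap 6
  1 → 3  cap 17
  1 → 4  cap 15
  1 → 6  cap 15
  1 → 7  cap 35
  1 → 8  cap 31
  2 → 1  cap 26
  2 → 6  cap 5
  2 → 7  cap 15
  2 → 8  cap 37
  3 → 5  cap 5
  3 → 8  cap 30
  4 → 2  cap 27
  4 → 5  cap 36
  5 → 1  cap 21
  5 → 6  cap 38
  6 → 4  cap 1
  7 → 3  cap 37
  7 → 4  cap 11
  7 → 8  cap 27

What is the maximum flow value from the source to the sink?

augment #1: 0→1→8 bottleneck 27, total now 27
augment #2: 0→3→8 bottleneck 30, total now 57
augment #3: 0→5→1→8 bottleneck 4, total now 61
augment #4: 0→5→1→7→8 bottleneck 17, total now 78
augment #5: 0→6→4→2→8 bottleneck 1, total now 79

Maximum flow value: 79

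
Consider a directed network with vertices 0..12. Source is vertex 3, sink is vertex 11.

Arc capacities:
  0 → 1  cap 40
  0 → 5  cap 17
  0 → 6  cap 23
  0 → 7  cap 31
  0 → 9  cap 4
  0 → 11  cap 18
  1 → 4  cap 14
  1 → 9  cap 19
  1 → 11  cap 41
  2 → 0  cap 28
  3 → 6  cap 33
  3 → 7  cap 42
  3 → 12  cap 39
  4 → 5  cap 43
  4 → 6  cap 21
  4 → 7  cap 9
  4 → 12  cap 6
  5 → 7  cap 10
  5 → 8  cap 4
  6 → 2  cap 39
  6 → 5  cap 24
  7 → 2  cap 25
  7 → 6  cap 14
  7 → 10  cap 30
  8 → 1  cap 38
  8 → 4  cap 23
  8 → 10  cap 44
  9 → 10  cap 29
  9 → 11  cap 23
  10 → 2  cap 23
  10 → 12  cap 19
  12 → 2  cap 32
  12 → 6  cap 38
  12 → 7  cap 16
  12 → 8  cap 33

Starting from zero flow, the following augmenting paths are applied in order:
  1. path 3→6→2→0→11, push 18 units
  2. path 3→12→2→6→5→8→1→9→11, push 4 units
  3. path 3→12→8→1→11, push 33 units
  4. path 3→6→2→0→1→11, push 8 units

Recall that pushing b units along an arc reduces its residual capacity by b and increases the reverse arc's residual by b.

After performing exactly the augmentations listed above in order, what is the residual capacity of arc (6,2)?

after path 1 (3→6→2→0→11, push 18): res(6,2)=21
after path 2 (3→12→2→6→5→8→1→9→11, push 4): res(6,2)=25
after path 3 (3→12→8→1→11, push 33): res(6,2)=25
after path 4 (3→6→2→0→1→11, push 8): res(6,2)=17

Residual capacity of (6,2): 17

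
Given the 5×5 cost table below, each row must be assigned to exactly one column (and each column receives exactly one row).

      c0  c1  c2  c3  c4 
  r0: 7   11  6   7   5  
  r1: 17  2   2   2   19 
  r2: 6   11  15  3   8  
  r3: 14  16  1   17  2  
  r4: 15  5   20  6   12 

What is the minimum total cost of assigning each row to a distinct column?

one of 2 optimal assignments: row0→col0 (cost 7), row1→col2 (cost 2), row2→col3 (cost 3), row3→col4 (cost 2), row4→col1 (cost 5)
total = 7 + 2 + 3 + 2 + 5 = 19

Minimum assignment cost: 19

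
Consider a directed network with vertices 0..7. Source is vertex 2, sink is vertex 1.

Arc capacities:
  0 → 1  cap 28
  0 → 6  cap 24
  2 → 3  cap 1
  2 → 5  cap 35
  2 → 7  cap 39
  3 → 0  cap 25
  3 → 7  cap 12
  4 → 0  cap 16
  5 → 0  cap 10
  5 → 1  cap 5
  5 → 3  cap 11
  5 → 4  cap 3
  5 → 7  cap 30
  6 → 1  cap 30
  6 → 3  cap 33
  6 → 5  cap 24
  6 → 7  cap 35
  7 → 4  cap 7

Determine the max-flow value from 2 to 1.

Maximum flow value: 37

augment #1: 2→5→1 bottleneck 5, total now 5
augment #2: 2→3→0→1 bottleneck 1, total now 6
augment #3: 2→5→0→1 bottleneck 10, total now 16
augment #4: 2→5→3→0→1 bottleneck 11, total now 27
augment #5: 2→5→4→0→1 bottleneck 3, total now 30
augment #6: 2→7→4→0→1 bottleneck 3, total now 33
augment #7: 2→7→4→0→6→1 bottleneck 4, total now 37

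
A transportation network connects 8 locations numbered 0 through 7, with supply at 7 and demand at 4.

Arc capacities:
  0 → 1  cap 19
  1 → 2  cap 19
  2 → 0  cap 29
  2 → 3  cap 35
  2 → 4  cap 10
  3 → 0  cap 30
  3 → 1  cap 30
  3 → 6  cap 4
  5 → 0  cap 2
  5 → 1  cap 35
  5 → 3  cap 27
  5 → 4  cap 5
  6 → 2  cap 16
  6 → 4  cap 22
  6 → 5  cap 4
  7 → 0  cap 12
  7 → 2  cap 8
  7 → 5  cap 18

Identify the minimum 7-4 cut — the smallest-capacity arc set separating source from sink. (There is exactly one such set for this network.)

Min-cut arcs: {(2,4), (3,6), (5,4)} (total capacity 19)

augment #1: 7→2→4 push 8
augment #2: 7→5→4 push 5
augment #3: 7→0→1→2→4 push 2
augment #4: 7→5→3→6→4 push 4
max flow = 19; residual-reachable set from 7 gives S-side
cut edges (S→T): {(2,4), (3,6), (5,4)} total cap 19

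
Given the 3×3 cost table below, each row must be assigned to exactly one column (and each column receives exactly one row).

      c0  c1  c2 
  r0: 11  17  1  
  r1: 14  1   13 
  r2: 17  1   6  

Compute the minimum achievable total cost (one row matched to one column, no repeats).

Minimum assignment cost: 16

optimal assignment: row0→col2 (cost 1), row1→col0 (cost 14), row2→col1 (cost 1)
total = 1 + 14 + 1 = 16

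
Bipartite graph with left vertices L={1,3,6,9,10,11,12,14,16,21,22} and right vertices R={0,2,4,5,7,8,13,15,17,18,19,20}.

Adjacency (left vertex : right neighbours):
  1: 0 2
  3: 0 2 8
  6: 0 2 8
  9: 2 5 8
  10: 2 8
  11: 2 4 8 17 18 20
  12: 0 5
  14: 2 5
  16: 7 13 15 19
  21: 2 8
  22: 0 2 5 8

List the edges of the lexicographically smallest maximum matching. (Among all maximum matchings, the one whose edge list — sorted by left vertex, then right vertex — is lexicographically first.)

Lex-smallest maximum matching: {(1,0), (3,2), (6,8), (9,5), (11,4), (16,7)}

|M| = 6 (so the lex-smallest maximum matching has 6 edges)
process left vertices in ascending order; for each, take the smallest-labelled available neighbour that still permits 6 edges overall, or leave it unmatched if none does
lex-smallest matching: {1-0, 3-2, 6-8, 9-5, 11-4, 16-7}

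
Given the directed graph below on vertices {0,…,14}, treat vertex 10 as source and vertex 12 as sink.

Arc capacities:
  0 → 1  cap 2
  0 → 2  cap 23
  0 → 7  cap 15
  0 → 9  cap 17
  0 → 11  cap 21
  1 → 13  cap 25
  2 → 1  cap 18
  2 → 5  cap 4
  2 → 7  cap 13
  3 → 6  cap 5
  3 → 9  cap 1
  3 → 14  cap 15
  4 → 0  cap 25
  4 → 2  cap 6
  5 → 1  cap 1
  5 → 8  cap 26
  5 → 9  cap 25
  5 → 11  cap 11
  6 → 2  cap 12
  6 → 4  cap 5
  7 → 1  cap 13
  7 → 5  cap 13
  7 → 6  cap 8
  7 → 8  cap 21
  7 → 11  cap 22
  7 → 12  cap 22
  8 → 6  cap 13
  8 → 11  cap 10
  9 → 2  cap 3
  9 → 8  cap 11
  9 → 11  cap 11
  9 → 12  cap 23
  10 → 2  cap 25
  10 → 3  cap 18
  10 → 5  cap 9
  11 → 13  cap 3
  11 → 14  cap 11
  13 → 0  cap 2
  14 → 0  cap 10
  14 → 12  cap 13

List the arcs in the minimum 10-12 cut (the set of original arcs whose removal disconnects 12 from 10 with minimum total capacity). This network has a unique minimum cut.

augment #1: 10→2→7→12 push 13
augment #2: 10→3→9→12 push 1
augment #3: 10→3→14→12 push 13
augment #4: 10→5→9→12 push 9
augment #5: 10→2→5→9→12 push 4
augment #6: 10→3→14→0→7→12 push 2
augment #7: 10→2→1→13→0→7→12 push 2
augment #8: 10→3→6→4→0→7→12 push 2
max flow = 46; residual-reachable set from 10 gives S-side
cut edges (S→T): {(2,5), (2,7), (10,3), (10,5), (13,0)} total cap 46

Min-cut arcs: {(2,5), (2,7), (10,3), (10,5), (13,0)} (total capacity 46)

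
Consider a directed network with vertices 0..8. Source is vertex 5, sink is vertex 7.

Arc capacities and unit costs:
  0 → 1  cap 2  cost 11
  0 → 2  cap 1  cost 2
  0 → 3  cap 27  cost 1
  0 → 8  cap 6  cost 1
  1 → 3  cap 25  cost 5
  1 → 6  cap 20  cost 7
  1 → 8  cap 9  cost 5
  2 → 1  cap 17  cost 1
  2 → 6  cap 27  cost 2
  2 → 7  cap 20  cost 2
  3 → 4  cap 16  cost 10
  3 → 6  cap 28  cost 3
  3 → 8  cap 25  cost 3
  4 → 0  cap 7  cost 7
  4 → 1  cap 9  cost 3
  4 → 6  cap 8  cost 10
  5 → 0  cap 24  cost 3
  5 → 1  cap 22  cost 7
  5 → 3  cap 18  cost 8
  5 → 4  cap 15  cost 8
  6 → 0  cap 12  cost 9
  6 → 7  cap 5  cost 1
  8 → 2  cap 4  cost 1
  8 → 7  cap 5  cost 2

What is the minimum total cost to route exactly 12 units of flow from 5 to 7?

shortest-cost path #1: 5→0→8→7 push 5 @ unit cost 6 (adds 30)
shortest-cost path #2: 5→0→2→7 push 1 @ unit cost 7 (adds 7)
shortest-cost path #3: 5→0→8→2→7 push 1 @ unit cost 7 (adds 7)
shortest-cost path #4: 5→0→3→6→7 push 5 @ unit cost 8 (adds 40)
total cost = 84

Minimum cost for 12 units: 84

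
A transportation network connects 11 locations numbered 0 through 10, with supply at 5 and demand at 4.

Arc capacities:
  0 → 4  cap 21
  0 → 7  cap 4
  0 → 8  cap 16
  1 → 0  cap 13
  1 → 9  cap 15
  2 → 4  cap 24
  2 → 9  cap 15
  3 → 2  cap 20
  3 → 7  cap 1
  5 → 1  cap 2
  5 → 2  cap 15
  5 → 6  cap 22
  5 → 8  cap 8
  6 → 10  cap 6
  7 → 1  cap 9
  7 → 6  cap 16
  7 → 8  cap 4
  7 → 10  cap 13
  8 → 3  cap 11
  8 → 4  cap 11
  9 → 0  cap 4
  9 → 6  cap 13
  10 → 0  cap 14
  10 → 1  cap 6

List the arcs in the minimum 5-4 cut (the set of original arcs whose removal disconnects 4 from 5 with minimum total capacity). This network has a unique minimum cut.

augment #1: 5→2→4 push 15
augment #2: 5→8→4 push 8
augment #3: 5→1→0→4 push 2
augment #4: 5→6→10→0→4 push 6
max flow = 31; residual-reachable set from 5 gives S-side
cut edges (S→T): {(5,1), (5,2), (5,8), (6,10)} total cap 31

Min-cut arcs: {(5,1), (5,2), (5,8), (6,10)} (total capacity 31)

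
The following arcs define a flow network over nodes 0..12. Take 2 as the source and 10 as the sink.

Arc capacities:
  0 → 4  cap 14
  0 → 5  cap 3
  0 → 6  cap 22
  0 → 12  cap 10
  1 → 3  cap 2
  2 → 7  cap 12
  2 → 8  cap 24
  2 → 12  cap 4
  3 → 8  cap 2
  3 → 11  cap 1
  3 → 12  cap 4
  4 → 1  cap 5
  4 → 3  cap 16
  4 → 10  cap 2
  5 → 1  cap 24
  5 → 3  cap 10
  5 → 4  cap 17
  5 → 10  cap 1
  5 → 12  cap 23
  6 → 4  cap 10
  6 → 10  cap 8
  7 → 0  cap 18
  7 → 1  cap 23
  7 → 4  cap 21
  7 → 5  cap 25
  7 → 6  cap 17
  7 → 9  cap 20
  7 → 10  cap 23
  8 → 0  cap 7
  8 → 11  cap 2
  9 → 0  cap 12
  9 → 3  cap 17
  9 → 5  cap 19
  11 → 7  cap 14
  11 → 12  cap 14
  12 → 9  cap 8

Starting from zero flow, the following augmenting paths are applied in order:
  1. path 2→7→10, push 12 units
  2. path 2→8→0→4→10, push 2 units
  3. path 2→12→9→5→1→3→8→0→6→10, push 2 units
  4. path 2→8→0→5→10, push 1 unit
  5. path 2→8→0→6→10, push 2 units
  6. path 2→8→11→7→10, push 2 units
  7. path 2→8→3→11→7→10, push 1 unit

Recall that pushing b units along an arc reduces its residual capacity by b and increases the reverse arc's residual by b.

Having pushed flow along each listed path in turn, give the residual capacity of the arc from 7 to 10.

after path 1 (2→7→10, push 12): res(7,10)=11
after path 2 (2→8→0→4→10, push 2): res(7,10)=11
after path 3 (2→12→9→5→1→3→8→0→6→10, push 2): res(7,10)=11
after path 4 (2→8→0→5→10, push 1): res(7,10)=11
after path 5 (2→8→0→6→10, push 2): res(7,10)=11
after path 6 (2→8→11→7→10, push 2): res(7,10)=9
after path 7 (2→8→3→11→7→10, push 1): res(7,10)=8

Residual capacity of (7,10): 8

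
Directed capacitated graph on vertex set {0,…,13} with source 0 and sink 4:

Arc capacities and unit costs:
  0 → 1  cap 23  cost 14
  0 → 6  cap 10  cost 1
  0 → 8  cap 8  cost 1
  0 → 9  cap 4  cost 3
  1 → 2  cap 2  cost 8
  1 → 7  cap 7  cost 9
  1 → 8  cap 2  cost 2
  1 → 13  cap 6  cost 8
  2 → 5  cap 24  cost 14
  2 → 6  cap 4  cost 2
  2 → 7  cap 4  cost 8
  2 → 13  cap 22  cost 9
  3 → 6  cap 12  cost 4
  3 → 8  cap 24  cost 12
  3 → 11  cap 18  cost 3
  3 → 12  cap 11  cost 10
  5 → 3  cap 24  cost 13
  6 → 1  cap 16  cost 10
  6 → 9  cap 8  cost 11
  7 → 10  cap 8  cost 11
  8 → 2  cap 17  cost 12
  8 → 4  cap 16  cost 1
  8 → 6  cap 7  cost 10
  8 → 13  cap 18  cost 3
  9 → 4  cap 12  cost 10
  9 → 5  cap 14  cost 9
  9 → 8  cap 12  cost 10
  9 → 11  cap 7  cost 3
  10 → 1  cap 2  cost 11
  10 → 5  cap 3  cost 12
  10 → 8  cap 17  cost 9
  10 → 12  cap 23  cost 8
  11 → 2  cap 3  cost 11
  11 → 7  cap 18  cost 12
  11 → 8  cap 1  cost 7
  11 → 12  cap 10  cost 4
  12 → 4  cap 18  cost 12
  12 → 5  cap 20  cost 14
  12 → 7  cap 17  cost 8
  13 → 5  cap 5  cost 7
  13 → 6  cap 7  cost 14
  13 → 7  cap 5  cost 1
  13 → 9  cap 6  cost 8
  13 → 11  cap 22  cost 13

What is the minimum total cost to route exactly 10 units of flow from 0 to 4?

shortest-cost path #1: 0→8→4 push 8 @ unit cost 2 (adds 16)
shortest-cost path #2: 0→9→4 push 2 @ unit cost 13 (adds 26)
total cost = 42

Minimum cost for 10 units: 42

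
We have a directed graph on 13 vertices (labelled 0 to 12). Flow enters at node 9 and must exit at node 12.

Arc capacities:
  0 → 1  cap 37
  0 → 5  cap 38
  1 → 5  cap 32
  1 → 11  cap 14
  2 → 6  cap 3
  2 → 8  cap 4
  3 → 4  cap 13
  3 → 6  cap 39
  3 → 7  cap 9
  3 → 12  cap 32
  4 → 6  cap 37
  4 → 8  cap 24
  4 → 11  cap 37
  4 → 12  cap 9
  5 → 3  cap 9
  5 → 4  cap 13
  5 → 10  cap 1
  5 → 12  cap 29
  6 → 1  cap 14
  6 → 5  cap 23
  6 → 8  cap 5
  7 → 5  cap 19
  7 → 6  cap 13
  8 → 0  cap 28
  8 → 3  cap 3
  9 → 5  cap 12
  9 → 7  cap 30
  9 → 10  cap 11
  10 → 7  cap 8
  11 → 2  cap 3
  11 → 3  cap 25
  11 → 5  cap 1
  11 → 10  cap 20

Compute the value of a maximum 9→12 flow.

Maximum flow value: 44

augment #1: 9→5→12 bottleneck 12, total now 12
augment #2: 9→7→5→12 bottleneck 17, total now 29
augment #3: 9→7→5→3→12 bottleneck 2, total now 31
augment #4: 9→7→6→5→3→12 bottleneck 7, total now 38
augment #5: 9→7→6→5→4→12 bottleneck 4, total now 42
augment #6: 9→10→7→6→5→4→12 bottleneck 2, total now 44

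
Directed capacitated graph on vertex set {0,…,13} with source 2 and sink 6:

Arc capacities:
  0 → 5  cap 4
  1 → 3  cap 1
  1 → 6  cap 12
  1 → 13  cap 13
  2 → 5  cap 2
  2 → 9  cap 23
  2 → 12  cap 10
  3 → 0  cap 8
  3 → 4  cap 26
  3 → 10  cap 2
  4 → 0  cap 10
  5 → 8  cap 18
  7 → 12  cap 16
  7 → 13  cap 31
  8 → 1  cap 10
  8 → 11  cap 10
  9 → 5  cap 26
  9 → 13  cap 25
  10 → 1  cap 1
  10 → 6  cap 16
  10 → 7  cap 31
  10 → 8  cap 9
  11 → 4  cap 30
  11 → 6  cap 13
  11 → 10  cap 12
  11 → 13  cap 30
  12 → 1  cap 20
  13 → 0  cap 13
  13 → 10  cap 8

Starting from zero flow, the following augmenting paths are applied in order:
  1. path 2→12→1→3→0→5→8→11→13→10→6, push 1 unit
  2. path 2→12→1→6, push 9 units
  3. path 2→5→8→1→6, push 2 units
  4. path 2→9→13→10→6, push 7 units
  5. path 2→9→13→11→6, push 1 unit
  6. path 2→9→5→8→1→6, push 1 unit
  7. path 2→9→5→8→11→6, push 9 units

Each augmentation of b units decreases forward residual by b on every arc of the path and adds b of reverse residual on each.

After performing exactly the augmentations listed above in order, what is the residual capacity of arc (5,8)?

after path 1 (2→12→1→3→0→5→8→11→13→10→6, push 1): res(5,8)=17
after path 2 (2→12→1→6, push 9): res(5,8)=17
after path 3 (2→5→8→1→6, push 2): res(5,8)=15
after path 4 (2→9→13→10→6, push 7): res(5,8)=15
after path 5 (2→9→13→11→6, push 1): res(5,8)=15
after path 6 (2→9→5→8→1→6, push 1): res(5,8)=14
after path 7 (2→9→5→8→11→6, push 9): res(5,8)=5

Residual capacity of (5,8): 5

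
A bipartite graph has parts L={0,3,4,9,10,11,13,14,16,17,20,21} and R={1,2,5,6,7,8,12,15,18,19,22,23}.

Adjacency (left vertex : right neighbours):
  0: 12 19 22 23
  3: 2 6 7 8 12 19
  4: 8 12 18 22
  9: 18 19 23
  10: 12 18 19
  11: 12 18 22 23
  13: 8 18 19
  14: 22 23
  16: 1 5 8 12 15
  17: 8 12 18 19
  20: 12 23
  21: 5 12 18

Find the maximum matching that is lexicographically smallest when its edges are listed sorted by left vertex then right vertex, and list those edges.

|M| = 9 (so the lex-smallest maximum matching has 9 edges)
process left vertices in ascending order; for each, take the smallest-labelled available neighbour that still permits 9 edges overall, or leave it unmatched if none does
lex-smallest matching: {0-12, 3-2, 4-8, 9-18, 10-19, 11-22, 14-23, 16-1, 21-5}

Lex-smallest maximum matching: {(0,12), (3,2), (4,8), (9,18), (10,19), (11,22), (14,23), (16,1), (21,5)}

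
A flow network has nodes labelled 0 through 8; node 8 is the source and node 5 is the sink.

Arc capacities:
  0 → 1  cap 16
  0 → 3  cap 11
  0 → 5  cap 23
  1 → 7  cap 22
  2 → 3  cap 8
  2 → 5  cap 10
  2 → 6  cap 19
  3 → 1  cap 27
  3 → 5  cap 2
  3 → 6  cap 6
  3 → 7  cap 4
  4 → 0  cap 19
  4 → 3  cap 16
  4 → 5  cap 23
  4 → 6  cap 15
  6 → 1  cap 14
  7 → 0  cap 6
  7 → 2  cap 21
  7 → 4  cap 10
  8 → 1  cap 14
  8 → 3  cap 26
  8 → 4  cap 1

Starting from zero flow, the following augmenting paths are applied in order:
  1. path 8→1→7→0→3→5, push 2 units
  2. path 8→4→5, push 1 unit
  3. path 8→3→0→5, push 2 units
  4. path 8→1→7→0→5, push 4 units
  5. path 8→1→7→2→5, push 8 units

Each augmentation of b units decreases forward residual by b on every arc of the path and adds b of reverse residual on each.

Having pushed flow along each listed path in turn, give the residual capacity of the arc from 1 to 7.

Residual capacity of (1,7): 8

after path 1 (8→1→7→0→3→5, push 2): res(1,7)=20
after path 2 (8→4→5, push 1): res(1,7)=20
after path 3 (8→3→0→5, push 2): res(1,7)=20
after path 4 (8→1→7→0→5, push 4): res(1,7)=16
after path 5 (8→1→7→2→5, push 8): res(1,7)=8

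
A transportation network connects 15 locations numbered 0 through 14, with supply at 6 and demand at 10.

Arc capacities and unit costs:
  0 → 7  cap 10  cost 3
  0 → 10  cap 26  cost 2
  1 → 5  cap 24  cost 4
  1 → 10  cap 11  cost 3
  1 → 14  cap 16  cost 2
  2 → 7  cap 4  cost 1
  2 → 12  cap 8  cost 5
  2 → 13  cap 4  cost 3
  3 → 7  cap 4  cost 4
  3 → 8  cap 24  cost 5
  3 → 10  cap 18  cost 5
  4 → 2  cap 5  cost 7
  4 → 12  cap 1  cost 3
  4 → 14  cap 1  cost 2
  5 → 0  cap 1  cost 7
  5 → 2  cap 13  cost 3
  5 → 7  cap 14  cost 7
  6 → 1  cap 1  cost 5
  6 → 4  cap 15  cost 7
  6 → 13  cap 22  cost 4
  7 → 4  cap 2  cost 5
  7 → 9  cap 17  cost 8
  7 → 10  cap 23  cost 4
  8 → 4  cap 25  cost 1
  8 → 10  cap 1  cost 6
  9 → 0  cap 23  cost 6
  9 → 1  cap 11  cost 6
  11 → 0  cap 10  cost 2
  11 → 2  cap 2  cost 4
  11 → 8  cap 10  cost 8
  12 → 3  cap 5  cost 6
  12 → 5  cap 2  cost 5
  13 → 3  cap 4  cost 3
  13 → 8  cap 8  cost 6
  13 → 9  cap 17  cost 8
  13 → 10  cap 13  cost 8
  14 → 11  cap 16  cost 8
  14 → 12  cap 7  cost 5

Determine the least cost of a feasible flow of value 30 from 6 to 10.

shortest-cost path #1: 6→1→10 push 1 @ unit cost 8 (adds 8)
shortest-cost path #2: 6→13→10 push 13 @ unit cost 12 (adds 156)
shortest-cost path #3: 6→13→3→10 push 4 @ unit cost 12 (adds 48)
shortest-cost path #4: 6→13→8→10 push 1 @ unit cost 16 (adds 16)
shortest-cost path #5: 6→4→2→7→10 push 4 @ unit cost 19 (adds 76)
shortest-cost path #6: 6→13→9→0→10 push 4 @ unit cost 20 (adds 80)
shortest-cost path #7: 6→4→12→3→10 push 1 @ unit cost 21 (adds 21)
shortest-cost path #8: 6→4→14→11→0→10 push 1 @ unit cost 21 (adds 21)
shortest-cost path #9: 6→4→2→12→3→10 push 1 @ unit cost 30 (adds 30)
total cost = 456

Minimum cost for 30 units: 456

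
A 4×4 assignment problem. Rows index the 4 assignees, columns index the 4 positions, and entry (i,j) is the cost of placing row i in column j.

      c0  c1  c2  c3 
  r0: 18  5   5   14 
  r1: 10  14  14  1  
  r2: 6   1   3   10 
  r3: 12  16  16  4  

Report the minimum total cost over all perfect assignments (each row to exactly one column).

Minimum assignment cost: 19

optimal assignment: row0→col2 (cost 5), row1→col3 (cost 1), row2→col1 (cost 1), row3→col0 (cost 12)
total = 5 + 1 + 1 + 12 = 19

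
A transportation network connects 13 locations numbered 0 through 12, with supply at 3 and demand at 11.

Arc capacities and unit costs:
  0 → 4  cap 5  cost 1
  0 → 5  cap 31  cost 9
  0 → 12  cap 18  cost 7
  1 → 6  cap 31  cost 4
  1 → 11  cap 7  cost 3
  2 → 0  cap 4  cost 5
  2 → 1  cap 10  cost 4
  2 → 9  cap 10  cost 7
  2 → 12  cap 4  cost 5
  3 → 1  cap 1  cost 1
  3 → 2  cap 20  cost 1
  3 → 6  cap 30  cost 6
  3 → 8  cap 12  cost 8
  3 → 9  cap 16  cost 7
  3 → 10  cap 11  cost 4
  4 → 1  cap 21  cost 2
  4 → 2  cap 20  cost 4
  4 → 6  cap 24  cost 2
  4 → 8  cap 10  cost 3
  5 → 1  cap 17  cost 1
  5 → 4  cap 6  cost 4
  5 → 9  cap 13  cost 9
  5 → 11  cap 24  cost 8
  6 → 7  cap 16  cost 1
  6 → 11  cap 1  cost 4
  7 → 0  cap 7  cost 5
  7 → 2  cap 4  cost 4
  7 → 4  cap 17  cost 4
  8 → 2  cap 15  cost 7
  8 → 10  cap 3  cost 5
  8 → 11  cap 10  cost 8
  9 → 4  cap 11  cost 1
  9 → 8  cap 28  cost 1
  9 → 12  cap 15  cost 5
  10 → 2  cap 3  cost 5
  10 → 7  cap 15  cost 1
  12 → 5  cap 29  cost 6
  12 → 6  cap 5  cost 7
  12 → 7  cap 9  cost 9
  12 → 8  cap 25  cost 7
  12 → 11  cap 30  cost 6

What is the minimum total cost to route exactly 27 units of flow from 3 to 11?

shortest-cost path #1: 3→1→11 push 1 @ unit cost 4 (adds 4)
shortest-cost path #2: 3→2→1→11 push 6 @ unit cost 8 (adds 48)
shortest-cost path #3: 3→6→11 push 1 @ unit cost 10 (adds 10)
shortest-cost path #4: 3→2→12→11 push 4 @ unit cost 12 (adds 48)
shortest-cost path #5: 3→8→11 push 10 @ unit cost 16 (adds 160)
shortest-cost path #6: 3→9→12→11 push 5 @ unit cost 18 (adds 90)
total cost = 360

Minimum cost for 27 units: 360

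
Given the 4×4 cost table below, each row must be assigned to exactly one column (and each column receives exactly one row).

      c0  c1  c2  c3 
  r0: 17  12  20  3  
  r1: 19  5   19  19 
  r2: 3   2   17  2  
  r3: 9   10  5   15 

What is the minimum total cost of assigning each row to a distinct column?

Minimum assignment cost: 16

optimal assignment: row0→col3 (cost 3), row1→col1 (cost 5), row2→col0 (cost 3), row3→col2 (cost 5)
total = 3 + 5 + 3 + 5 = 16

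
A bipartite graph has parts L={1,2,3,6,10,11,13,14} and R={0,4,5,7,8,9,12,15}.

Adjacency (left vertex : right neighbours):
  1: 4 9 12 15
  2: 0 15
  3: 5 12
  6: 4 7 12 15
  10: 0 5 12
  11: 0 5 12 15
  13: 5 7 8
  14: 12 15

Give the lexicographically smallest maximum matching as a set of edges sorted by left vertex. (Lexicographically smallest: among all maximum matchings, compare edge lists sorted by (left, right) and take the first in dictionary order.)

Lex-smallest maximum matching: {(1,4), (2,0), (3,5), (6,7), (10,12), (11,15), (13,8)}

|M| = 7 (so the lex-smallest maximum matching has 7 edges)
process left vertices in ascending order; for each, take the smallest-labelled available neighbour that still permits 7 edges overall, or leave it unmatched if none does
lex-smallest matching: {1-4, 2-0, 3-5, 6-7, 10-12, 11-15, 13-8}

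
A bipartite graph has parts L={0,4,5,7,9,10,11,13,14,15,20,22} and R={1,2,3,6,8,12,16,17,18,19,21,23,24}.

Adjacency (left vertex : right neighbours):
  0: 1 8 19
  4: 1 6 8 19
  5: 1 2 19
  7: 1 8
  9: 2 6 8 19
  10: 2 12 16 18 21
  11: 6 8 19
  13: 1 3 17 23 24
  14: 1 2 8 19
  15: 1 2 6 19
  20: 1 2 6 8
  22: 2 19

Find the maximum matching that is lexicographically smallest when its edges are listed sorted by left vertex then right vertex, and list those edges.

Lex-smallest maximum matching: {(0,1), (4,6), (5,2), (7,8), (9,19), (10,12), (13,3)}

|M| = 7 (so the lex-smallest maximum matching has 7 edges)
process left vertices in ascending order; for each, take the smallest-labelled available neighbour that still permits 7 edges overall, or leave it unmatched if none does
lex-smallest matching: {0-1, 4-6, 5-2, 7-8, 9-19, 10-12, 13-3}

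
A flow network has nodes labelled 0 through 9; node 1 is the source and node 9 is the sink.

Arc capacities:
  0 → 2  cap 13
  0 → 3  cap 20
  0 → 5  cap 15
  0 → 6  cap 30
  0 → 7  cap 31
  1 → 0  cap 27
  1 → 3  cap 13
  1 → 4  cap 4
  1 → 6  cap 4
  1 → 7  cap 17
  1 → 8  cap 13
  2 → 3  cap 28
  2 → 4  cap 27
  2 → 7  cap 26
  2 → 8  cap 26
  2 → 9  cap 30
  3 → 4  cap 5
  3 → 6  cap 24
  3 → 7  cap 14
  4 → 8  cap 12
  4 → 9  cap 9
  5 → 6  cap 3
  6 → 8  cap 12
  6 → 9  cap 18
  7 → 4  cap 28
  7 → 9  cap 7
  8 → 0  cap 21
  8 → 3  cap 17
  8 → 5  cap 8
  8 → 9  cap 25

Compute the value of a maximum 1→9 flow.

Maximum flow value: 72

augment #1: 1→4→9 bottleneck 4, total now 4
augment #2: 1→6→9 bottleneck 4, total now 8
augment #3: 1→7→9 bottleneck 7, total now 15
augment #4: 1→8→9 bottleneck 13, total now 28
augment #5: 1→0→2→9 bottleneck 13, total now 41
augment #6: 1→0→6→9 bottleneck 14, total now 55
augment #7: 1→3→4→9 bottleneck 5, total now 60
augment #8: 1→3→6→8→9 bottleneck 8, total now 68
augment #9: 1→7→4→8→9 bottleneck 4, total now 72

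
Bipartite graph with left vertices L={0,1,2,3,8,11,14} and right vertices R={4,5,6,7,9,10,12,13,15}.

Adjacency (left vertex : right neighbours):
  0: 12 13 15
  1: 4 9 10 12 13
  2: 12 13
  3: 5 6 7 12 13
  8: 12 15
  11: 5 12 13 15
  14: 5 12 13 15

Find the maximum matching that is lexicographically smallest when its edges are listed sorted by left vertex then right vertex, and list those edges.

Lex-smallest maximum matching: {(0,12), (1,4), (2,13), (3,6), (8,15), (11,5)}

|M| = 6 (so the lex-smallest maximum matching has 6 edges)
process left vertices in ascending order; for each, take the smallest-labelled available neighbour that still permits 6 edges overall, or leave it unmatched if none does
lex-smallest matching: {0-12, 1-4, 2-13, 3-6, 8-15, 11-5}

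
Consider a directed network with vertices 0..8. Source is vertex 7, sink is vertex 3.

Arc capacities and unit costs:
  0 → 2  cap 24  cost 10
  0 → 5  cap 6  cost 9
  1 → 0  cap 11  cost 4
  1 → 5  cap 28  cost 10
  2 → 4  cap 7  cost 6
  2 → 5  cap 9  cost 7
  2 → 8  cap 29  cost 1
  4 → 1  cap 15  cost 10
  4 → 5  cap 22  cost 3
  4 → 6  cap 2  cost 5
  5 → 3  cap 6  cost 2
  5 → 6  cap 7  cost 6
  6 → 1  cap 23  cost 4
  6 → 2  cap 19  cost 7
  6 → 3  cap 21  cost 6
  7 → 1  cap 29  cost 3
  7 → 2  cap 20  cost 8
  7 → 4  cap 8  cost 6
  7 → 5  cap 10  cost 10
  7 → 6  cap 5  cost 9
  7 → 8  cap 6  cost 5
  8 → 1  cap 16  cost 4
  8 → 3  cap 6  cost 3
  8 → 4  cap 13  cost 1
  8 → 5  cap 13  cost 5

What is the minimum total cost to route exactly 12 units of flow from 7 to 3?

shortest-cost path #1: 7→8→3 push 6 @ unit cost 8 (adds 48)
shortest-cost path #2: 7→4→5→3 push 6 @ unit cost 11 (adds 66)
total cost = 114

Minimum cost for 12 units: 114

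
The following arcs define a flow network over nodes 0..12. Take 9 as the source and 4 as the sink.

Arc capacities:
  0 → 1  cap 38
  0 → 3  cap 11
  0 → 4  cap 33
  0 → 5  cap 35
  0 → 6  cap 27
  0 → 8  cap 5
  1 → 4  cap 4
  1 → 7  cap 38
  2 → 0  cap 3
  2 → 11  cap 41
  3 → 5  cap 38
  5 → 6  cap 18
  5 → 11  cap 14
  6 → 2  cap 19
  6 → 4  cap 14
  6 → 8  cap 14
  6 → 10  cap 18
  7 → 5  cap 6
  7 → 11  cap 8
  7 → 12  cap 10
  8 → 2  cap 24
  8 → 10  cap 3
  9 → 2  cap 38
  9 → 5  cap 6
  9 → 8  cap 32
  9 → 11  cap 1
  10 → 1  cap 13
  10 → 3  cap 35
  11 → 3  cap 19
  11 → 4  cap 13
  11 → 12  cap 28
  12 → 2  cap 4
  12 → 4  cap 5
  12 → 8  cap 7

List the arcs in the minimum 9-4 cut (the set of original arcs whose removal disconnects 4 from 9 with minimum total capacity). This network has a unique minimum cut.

augment #1: 9→11→4 push 1
augment #2: 9→2→0→4 push 3
augment #3: 9→2→11→4 push 12
augment #4: 9→5→6→4 push 6
augment #5: 9→2→11→12→4 push 5
augment #6: 9→8→10→1→4 push 3
augment #7: 9→2→11→3→5→6→4 push 8
augment #8: 9→2→11→3→5→6→10→1→4 push 1
max flow = 39; residual-reachable set from 9 gives S-side
cut edges (S→T): {(1,4), (2,0), (6,4), (11,4), (12,4)} total cap 39

Min-cut arcs: {(1,4), (2,0), (6,4), (11,4), (12,4)} (total capacity 39)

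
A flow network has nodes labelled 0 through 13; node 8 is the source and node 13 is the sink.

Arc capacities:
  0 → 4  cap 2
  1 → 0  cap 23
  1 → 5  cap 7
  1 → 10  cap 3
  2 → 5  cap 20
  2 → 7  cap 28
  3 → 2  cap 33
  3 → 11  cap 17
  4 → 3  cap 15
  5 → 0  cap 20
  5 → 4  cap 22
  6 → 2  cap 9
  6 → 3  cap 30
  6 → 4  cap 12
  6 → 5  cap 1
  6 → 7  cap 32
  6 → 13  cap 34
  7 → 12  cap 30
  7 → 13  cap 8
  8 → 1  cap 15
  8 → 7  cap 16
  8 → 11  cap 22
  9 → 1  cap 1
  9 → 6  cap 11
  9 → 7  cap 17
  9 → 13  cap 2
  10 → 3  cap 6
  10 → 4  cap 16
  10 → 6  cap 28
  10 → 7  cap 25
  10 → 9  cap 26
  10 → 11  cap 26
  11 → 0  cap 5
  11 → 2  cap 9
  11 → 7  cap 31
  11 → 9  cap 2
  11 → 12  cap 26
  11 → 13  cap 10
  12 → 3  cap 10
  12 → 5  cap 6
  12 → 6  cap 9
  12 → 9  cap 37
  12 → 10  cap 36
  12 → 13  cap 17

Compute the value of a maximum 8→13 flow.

Maximum flow value: 50

augment #1: 8→7→13 bottleneck 8, total now 8
augment #2: 8→11→13 bottleneck 10, total now 18
augment #3: 8→7→12→13 bottleneck 8, total now 26
augment #4: 8→11→9→13 bottleneck 2, total now 28
augment #5: 8→11→12→13 bottleneck 9, total now 37
augment #6: 8→1→10→6→13 bottleneck 3, total now 40
augment #7: 8→11→12→6→13 bottleneck 1, total now 41
augment #8: 8→1→0→4→3→11→12→6→13 bottleneck 2, total now 43
augment #9: 8→1→5→4→3→11→12→6→13 bottleneck 6, total now 49
augment #10: 8→1→5→4→3→11→12→9→6→13 bottleneck 1, total now 50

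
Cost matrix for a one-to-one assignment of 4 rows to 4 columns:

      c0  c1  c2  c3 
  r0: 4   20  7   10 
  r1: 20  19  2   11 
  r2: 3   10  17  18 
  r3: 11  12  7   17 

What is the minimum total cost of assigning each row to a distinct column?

optimal assignment: row0→col3 (cost 10), row1→col2 (cost 2), row2→col0 (cost 3), row3→col1 (cost 12)
total = 10 + 2 + 3 + 12 = 27

Minimum assignment cost: 27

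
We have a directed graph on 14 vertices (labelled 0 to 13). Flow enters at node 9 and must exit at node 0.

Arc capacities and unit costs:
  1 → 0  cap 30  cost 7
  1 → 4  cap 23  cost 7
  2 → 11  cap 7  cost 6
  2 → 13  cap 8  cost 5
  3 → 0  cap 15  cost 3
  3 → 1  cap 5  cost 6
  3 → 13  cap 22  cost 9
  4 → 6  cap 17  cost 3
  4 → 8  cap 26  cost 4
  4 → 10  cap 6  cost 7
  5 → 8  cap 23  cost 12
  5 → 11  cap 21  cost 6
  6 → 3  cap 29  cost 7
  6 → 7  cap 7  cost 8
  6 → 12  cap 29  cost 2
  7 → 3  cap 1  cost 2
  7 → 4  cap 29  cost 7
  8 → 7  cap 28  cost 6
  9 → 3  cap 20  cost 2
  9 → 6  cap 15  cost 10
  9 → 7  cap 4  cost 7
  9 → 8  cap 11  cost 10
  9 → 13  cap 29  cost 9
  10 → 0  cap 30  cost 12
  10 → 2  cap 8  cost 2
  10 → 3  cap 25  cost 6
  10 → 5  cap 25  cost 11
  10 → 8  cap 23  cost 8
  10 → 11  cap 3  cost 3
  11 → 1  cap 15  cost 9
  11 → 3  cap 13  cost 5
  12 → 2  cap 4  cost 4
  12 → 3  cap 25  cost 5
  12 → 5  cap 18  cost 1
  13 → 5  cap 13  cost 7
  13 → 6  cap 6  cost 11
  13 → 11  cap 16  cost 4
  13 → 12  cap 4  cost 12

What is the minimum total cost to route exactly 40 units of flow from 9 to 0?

Minimum cost for 40 units: 759

shortest-cost path #1: 9→3→0 push 15 @ unit cost 5 (adds 75)
shortest-cost path #2: 9→3→1→0 push 5 @ unit cost 15 (adds 75)
shortest-cost path #3: 9→13→11→1→0 push 15 @ unit cost 29 (adds 435)
shortest-cost path #4: 9→7→4→10→0 push 4 @ unit cost 33 (adds 132)
shortest-cost path #5: 9→8→7→4→10→0 push 1 @ unit cost 42 (adds 42)
total cost = 759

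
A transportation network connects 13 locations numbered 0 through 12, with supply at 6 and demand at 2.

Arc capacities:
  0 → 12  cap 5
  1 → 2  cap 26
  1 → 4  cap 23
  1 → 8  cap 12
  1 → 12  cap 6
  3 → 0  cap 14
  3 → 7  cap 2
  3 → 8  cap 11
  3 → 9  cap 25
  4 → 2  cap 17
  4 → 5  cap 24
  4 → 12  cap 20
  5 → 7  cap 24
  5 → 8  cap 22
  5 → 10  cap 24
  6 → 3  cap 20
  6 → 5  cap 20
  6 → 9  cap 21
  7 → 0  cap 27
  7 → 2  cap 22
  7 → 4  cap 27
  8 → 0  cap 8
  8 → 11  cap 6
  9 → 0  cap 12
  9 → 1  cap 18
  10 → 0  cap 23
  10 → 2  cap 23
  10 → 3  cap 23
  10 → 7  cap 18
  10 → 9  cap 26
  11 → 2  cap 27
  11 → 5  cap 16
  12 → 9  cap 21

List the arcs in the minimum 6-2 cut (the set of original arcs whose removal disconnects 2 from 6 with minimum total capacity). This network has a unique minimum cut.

Min-cut arcs: {(3,7), (6,5), (8,11), (9,1)} (total capacity 46)

augment #1: 6→3→7→2 push 2
augment #2: 6→5→7→2 push 20
augment #3: 6→9→1→2 push 18
augment #4: 6→3→8→11→2 push 6
max flow = 46; residual-reachable set from 6 gives S-side
cut edges (S→T): {(3,7), (6,5), (8,11), (9,1)} total cap 46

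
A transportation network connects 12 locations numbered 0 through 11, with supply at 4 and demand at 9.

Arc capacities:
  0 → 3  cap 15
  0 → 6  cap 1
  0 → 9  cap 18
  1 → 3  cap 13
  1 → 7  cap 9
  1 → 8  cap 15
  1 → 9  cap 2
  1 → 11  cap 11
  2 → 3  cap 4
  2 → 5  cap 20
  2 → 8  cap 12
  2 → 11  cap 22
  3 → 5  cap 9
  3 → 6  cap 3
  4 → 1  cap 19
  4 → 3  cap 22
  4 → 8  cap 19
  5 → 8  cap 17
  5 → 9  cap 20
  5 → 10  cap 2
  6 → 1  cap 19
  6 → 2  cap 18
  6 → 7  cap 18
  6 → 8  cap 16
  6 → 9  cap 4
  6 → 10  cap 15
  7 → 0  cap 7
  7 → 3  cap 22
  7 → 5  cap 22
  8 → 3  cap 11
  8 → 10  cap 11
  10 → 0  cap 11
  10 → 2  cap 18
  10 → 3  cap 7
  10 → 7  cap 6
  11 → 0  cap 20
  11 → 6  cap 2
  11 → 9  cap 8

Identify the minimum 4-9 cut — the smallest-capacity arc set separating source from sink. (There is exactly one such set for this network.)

Min-cut arcs: {(3,5), (3,6), (4,1), (8,10)} (total capacity 42)

augment #1: 4→1→9 push 2
augment #2: 4→1→11→9 push 8
augment #3: 4→3→5→9 push 9
augment #4: 4→3→6→9 push 3
augment #5: 4→1→7→0→9 push 7
augment #6: 4→1→7→5→9 push 2
augment #7: 4→8→10→0→9 push 11
max flow = 42; residual-reachable set from 4 gives S-side
cut edges (S→T): {(3,5), (3,6), (4,1), (8,10)} total cap 42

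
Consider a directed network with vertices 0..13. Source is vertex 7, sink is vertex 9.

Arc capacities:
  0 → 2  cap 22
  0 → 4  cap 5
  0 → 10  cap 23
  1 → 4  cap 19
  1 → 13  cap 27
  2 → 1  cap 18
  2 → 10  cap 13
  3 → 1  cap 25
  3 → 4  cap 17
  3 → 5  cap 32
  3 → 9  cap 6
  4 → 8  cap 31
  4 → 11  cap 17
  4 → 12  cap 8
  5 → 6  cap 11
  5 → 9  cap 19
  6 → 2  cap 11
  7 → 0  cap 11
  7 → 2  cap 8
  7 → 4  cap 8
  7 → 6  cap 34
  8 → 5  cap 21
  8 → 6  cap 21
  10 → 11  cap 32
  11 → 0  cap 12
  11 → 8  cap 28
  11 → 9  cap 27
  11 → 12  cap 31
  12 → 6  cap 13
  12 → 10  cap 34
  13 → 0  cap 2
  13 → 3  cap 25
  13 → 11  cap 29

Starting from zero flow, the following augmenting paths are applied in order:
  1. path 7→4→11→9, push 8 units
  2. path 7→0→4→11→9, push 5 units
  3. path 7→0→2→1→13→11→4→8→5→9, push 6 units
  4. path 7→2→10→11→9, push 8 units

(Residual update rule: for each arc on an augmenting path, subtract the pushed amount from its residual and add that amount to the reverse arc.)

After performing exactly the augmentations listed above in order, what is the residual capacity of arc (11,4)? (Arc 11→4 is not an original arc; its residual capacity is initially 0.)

Residual capacity of (11,4): 7

after path 1 (7→4→11→9, push 8): res(11,4)=8
after path 2 (7→0→4→11→9, push 5): res(11,4)=13
after path 3 (7→0→2→1→13→11→4→8→5→9, push 6): res(11,4)=7
after path 4 (7→2→10→11→9, push 8): res(11,4)=7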